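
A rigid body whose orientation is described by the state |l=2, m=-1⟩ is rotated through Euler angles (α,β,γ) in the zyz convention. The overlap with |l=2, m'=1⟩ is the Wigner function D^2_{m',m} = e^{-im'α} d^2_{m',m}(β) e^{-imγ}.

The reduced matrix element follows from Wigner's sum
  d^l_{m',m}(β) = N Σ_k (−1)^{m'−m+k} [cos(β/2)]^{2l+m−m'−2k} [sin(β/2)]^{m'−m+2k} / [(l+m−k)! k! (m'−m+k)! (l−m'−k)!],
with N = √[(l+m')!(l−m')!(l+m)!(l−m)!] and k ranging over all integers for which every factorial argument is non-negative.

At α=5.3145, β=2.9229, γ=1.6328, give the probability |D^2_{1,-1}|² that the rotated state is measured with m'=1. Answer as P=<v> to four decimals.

P=0.8855

Split into d^2_{1,-1}(β=2.9229) × two z-phases.
c=cos(2.9229/2)=0.109129, s=sin(2.9229/2)=0.994028; N=√[6·1·1·6]=6.000000
k: max(0,(-1)−(1))=0 … min(2+(-1),2−(1))=1
  k=0: (−1)^2·6.0000/(2)·0.1091^2·0.9940^2 = +0.035302
  k=1: (−1)^3·6.0000/(6)·0.1091^0·0.9940^4 = -0.976324
d^2_{1,-1}(2.9229) = +0.035302 -0.976324 = -0.941022
|D^2_{1,-1}|² = |d^2_{1,-1}(β)|² = (-0.941022)² = 0.885523 (the z-rotation phases have unit modulus)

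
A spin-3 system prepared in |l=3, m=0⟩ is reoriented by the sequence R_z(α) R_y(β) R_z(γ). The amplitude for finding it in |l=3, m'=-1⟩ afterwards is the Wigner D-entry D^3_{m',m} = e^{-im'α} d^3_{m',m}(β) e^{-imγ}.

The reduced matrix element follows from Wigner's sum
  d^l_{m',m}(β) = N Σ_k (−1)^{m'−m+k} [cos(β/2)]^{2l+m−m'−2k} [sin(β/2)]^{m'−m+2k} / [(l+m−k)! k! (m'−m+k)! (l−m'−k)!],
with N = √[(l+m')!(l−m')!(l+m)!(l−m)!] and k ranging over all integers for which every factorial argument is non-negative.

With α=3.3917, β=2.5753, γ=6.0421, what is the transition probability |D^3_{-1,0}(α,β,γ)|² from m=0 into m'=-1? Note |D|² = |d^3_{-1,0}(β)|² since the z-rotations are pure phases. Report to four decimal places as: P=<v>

P=0.3539

D^3_{-1,0}(3.3917,2.5753,6.0421) = e^{-i·-1·3.3917}·d^3_{-1,0}(2.5753)·e^{-i·0·6.0421}. Compute d first:
With c≡cos(β/2)=0.279378 and s≡sin(β/2)=0.960181, N=[2·24·6·6]^{1/2}=41.569219
Admissible k: 1..3 (factorial args all ≥0)
  k=1: (−1)^0·41.5692/(12)·0.2794^5·0.9602^1 = +0.005661
  k=2: (−1)^1·41.5692/(4)·0.2794^3·0.9602^3 = -0.200608
  k=3: (−1)^2·41.5692/(12)·0.2794^1·0.9602^5 = +0.789858
d^3_{-1,0}(2.5753) = +0.005661 -0.200608 +0.789858 = +0.594911
|D^3_{-1,0}|² = |d^3_{-1,0}(β)|² = (+0.594911)² = 0.353919 (the z-rotation phases have unit modulus)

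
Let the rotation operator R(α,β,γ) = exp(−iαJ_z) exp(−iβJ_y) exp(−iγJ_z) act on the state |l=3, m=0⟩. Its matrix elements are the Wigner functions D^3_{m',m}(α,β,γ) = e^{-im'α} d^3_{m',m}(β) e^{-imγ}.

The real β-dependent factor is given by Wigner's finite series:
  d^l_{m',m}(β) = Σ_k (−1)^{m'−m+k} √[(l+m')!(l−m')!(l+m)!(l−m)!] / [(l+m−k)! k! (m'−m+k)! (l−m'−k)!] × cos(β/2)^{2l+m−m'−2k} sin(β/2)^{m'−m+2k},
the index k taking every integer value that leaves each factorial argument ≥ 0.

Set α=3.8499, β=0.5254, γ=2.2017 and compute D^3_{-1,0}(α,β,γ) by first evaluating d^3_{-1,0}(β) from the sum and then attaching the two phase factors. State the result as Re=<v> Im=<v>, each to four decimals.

Split into d^3_{-1,0}(β=0.5254) × two z-phases.
c=cos(0.5254/2)=0.965692, s=sin(0.5254/2)=0.259689; N=√[2·24·6·6]=41.569219
The bounds max(0,m−m')=1 and min(l+m,l−m')=3 give 3 terms
  k=1: (−1)^0·41.5692/(12)·0.9657^5·0.2597^1 = +0.755506
  k=2: (−1)^1·41.5692/(4)·0.9657^3·0.2597^3 = -0.163903
  k=3: (−1)^2·41.5692/(12)·0.9657^1·0.2597^5 = +0.003951
d^3_{-1,0}(0.5254) = +0.755506 -0.163903 +0.003951 = +0.595553
Phases: e^{-i·(-1)·3.8499}=-0.759464-0.650549i, e^{-i·(0)·2.2017}=+1.000000+0.000000i ⇒ D=-0.452301-0.387437i

Re=-0.4523 Im=-0.3874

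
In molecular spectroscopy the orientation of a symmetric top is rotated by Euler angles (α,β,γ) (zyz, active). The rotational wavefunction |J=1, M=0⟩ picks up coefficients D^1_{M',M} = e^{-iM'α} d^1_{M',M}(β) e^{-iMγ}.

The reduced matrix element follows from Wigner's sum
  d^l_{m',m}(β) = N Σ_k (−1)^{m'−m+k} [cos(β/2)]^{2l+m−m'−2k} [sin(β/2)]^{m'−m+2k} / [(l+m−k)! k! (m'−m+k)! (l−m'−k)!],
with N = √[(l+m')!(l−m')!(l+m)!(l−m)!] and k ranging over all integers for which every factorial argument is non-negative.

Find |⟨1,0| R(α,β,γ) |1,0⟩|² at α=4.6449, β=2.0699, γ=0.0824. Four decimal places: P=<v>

P=0.2291

First d^1_{0,0}(β=2.0699), then the phase factors e^{-i(0)α} and e^{-i(0)γ}:
Half-angle: c=0.510569, s=0.859837. N=√(1·1·1·1)=1.000000
k∈{0,1} keeps every argument non-negative
  k=0: (−1)^0·1.0000/(1)·0.5106^2·0.8598^0 = +0.260681
  k=1: (−1)^1·1.0000/(1)·0.5106^0·0.8598^2 = -0.739319
d^1_{0,0}(2.0699) = +0.260681 -0.739319 = -0.478639
|D^1_{0,0}|² = |d^1_{0,0}(β)|² = (-0.478639)² = 0.229095 (the z-rotation phases have unit modulus)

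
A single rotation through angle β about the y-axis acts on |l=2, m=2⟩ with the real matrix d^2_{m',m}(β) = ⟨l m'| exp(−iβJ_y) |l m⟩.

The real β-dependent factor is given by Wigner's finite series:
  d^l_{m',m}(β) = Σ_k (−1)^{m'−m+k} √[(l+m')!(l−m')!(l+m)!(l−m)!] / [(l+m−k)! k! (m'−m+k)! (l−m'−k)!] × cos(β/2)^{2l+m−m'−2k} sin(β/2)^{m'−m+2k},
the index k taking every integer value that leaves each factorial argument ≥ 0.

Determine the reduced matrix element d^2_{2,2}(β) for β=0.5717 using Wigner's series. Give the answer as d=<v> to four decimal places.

d^2_{2,2}(β=0.5717) via Wigner's sum:
c=cos(0.5717/2)=0.959422, s=sin(0.5717/2)=0.281973; N=√[24·1·24·1]=24.000000
k∈{0} keeps every argument non-negative
  k=0: (−1)^0·24.0000/(24)·0.9594^4·0.2820^0 = +0.847304
d^2_{2,2}(0.5717) = +0.847304

d=0.8473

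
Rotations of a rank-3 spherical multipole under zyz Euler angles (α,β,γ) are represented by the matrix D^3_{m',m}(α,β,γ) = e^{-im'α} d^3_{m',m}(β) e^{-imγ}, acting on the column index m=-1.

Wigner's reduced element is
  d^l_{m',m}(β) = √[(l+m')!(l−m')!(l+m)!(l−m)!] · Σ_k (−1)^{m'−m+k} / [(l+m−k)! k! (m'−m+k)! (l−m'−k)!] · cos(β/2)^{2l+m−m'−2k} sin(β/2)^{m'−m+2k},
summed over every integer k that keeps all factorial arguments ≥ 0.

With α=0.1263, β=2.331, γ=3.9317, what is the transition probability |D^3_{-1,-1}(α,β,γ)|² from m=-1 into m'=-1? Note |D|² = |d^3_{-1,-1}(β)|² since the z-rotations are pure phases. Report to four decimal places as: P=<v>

P=0.2558

First d^3_{-1,-1}(β=2.331), then the phase factors e^{-i(-1)α} and e^{-i(-1)γ}:
Half-angle: c=0.394291, s=0.918986. N=√(2·24·2·24)=48.000000
The bounds max(0,m−m')=0 and min(l+m,l−m')=2 give 3 terms
  k=0: (−1)^0·48.0000/(48)·0.3943^6·0.9190^0 = +0.003758
  k=1: (−1)^1·48.0000/(6)·0.3943^4·0.9190^2 = -0.163296
  k=2: (−1)^2·48.0000/(8)·0.3943^2·0.9190^4 = +0.665304
d^3_{-1,-1}(2.331) = +0.003758 -0.163296 +0.665304 = +0.505765
|D^3_{-1,-1}|² = |d^3_{-1,-1}(β)|² = (+0.505765)² = 0.255799 (the z-rotation phases have unit modulus)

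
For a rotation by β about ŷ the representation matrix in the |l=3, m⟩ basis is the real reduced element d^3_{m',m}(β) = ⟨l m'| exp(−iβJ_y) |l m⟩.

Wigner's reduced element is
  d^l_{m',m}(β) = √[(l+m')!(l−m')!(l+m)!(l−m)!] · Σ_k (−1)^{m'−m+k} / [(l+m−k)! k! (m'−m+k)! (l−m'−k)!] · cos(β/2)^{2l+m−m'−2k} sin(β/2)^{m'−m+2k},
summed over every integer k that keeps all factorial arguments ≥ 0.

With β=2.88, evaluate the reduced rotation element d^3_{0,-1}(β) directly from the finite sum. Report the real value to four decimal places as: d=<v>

d=-0.4105

d^3_{0,-1}(β=2.88) via Wigner's sum:
Half-angle: c=0.130424, s=0.991458. N=√(6·6·2·24)=41.569219
k: max(0,(-1)−(0))=0 … min(3+(-1),3−(0))=2
  k=0: (−1)^1·41.5692/(12)·0.1304^5·0.9915^1 = -0.000130
  k=1: (−1)^2·41.5692/(4)·0.1304^3·0.9915^3 = +0.022470
  k=2: (−1)^3·41.5692/(12)·0.1304^1·0.9915^5 = -0.432832
d^3_{0,-1}(2.88) = -0.000130 +0.022470 -0.432832 = -0.410492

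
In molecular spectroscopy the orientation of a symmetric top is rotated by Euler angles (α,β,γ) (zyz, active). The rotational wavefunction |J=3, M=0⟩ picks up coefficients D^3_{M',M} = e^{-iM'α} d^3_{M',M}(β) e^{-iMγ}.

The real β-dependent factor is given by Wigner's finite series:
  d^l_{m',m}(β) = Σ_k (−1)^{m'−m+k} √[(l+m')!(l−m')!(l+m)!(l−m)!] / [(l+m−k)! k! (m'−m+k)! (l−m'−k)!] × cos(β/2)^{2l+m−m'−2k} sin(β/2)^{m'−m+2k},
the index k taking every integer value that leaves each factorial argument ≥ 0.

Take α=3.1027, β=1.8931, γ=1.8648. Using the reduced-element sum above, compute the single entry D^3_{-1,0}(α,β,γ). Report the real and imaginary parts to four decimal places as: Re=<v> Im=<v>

Re=0.2045 Im=-0.0080

First d^3_{-1,0}(β=1.8931), then the phase factors e^{-i(-1)α} and e^{-i(0)γ}:
c=cos(1.8931/2)=0.584486, s=sin(1.8931/2)=0.811404; N=√[2·24·6·6]=41.569219
The bounds max(0,m−m')=1 and min(l+m,l−m')=3 give 3 terms
  k=1: (−1)^0·41.5692/(12)·0.5845^5·0.8114^1 = +0.191733
  k=2: (−1)^1·41.5692/(4)·0.5845^3·0.8114^3 = -1.108524
  k=3: (−1)^2·41.5692/(12)·0.5845^1·0.8114^5 = +0.712115
d^3_{-1,0}(1.8931) = +0.191733 -1.108524 +0.712115 = -0.204676
D = (-0.999244+0.038883i)·(-0.204676)·(+1.000000+0.000000i) = +0.204521-0.007958i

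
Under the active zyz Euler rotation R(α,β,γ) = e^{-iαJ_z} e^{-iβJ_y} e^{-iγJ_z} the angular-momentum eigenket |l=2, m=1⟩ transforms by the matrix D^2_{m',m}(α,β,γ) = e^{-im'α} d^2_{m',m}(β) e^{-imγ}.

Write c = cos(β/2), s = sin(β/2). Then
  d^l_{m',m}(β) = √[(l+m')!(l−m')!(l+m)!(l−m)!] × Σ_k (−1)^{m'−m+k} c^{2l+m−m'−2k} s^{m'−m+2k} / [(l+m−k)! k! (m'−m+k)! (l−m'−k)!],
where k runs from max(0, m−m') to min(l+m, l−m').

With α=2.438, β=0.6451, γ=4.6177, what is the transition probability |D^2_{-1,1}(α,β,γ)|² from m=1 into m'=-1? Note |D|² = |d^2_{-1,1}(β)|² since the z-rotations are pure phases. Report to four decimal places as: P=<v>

First d^2_{-1,1}(β=0.6451), then the phase factors e^{-i(-1)α} and e^{-i(1)γ}:
c=cos(0.6451/2)=0.948430, s=sin(0.6451/2)=0.316986; N=√[1·6·6·1]=6.000000
k: max(0,(1)−(-1))=2 … min(2+(1),2−(-1))=3
  k=2: (−1)^0·6.0000/(2)·0.9484^2·0.3170^2 = +0.271152
  k=3: (−1)^1·6.0000/(6)·0.9484^0·0.3170^4 = -0.010096
d^2_{-1,1}(0.6451) = +0.271152 -0.010096 = +0.261055
|D^2_{-1,1}|² = |d^2_{-1,1}(β)|² = (+0.261055)² = 0.068150 (the z-rotation phases have unit modulus)

P=0.0681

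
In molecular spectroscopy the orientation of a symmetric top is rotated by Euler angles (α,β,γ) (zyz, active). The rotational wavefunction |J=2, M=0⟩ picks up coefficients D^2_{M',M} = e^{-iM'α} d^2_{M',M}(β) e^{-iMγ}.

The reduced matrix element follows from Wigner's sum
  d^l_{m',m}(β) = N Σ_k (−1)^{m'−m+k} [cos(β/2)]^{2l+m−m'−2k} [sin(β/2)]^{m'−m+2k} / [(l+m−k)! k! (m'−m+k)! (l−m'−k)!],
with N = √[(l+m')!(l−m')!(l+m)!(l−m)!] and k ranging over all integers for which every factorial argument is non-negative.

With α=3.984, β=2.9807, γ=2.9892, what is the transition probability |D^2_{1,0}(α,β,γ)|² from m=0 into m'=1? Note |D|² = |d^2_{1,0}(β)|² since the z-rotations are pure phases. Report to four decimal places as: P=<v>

First d^2_{1,0}(β=2.9807), then the phase factors e^{-i(1)α} and e^{-i(0)γ}:
Half-angle: c=0.080360, s=0.996766. N=√(6·1·2·2)=4.898979
k: max(0,(0)−(1))=0 … min(2+(0),2−(1))=1
  k=0: (−1)^1·4.8990/(2)·0.0804^3·0.9968^1 = -0.001267
  k=1: (−1)^2·4.8990/(2)·0.0804^1·0.9968^3 = +0.194936
d^2_{1,0}(2.9807) = -0.001267 +0.194936 = +0.193669
|D^2_{1,0}|² = |d^2_{1,0}(β)|² = (+0.193669)² = 0.037508 (the z-rotation phases have unit modulus)

P=0.0375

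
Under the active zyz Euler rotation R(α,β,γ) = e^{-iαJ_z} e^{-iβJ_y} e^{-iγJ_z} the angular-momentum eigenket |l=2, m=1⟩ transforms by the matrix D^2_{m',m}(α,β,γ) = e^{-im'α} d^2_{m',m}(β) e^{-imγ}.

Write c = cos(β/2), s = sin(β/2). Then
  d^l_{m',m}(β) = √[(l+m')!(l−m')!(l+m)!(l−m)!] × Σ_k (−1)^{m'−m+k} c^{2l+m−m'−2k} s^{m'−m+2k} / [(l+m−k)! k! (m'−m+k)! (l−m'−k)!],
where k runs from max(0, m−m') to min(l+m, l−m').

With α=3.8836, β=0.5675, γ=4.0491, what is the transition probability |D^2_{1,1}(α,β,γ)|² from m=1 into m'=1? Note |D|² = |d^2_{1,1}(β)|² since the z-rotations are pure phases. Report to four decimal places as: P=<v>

P=0.4003

Split into d^2_{1,1}(β=0.5675) × two z-phases.
With c≡cos(β/2)=0.960012 and s≡sin(β/2)=0.279958, N=[6·1·6·1]^{1/2}=6.000000
Admissible k: 0..1 (factorial args all ≥0)
  k=0: (−1)^0·6.0000/(6)·0.9600^4·0.2800^0 = +0.849390
  k=1: (−1)^1·6.0000/(2)·0.9600^2·0.2800^2 = -0.216700
d^2_{1,1}(0.5675) = +0.849390 -0.216700 = +0.632690
|D^2_{1,1}|² = |d^2_{1,1}(β)|² = (+0.632690)² = 0.400297 (the z-rotation phases have unit modulus)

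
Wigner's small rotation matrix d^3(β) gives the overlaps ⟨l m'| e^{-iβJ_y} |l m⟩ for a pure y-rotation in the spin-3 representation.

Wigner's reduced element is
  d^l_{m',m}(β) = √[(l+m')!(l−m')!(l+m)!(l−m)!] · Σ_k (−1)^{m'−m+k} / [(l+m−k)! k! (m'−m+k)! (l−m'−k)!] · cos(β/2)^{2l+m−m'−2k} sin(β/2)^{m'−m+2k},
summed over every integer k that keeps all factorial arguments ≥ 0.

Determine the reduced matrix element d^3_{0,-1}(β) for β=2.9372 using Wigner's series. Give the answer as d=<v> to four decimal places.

d=-0.3335

d^3_{0,-1}(β=2.9372) via Wigner's sum:
With c≡cos(β/2)=0.102019 and s≡sin(β/2)=0.994782, N=[6·6·2·24]^{1/2}=41.569219
k: max(0,(-1)−(0))=0 … min(3+(-1),3−(0))=2
  k=0: (−1)^1·41.5692/(12)·0.1020^5·0.9948^1 = -0.000038
  k=1: (−1)^2·41.5692/(4)·0.1020^3·0.9948^3 = +0.010863
  k=2: (−1)^3·41.5692/(12)·0.1020^1·0.9948^5 = -0.344279
d^3_{0,-1}(2.9372) = -0.000038 +0.010863 -0.344279 = -0.333454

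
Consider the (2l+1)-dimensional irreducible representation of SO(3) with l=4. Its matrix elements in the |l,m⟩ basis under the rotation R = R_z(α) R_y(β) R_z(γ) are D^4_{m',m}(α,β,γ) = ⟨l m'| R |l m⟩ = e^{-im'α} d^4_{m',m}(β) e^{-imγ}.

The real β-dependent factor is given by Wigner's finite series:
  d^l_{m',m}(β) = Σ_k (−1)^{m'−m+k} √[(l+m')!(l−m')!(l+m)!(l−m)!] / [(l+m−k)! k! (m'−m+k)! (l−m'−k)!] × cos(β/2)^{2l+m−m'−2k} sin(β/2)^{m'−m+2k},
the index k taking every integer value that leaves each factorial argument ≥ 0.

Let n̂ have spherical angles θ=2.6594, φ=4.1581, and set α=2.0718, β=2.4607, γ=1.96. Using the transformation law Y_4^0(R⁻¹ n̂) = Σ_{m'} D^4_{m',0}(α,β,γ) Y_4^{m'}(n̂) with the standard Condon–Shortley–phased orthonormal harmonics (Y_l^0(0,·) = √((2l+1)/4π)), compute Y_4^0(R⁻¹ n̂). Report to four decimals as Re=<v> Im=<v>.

Re=-0.2981 Im=0.0000

Need the full column D^4_{m',0} for m'=−4..4 at α=2.0718, β=2.4607, γ=1.96.
cos(β/2)=0.333908, sin(β/2)=0.942606
d^4_{-4,0}: single k=4 term ⇒ +0.082106;  D = -0.034468+0.074521i
d^4_{-3,0}: k∈[3..4] ⇒ +0.041133 -0.327789 = -0.286656;  D = -0.285998+0.019416i
d^4_{-2,0}: k∈[2..4] ⇒ +0.011683 -0.248266 +0.741916 = +0.505333;  D = -0.272179-0.425770i
d^4_{-1,0}: k∈[1..4] ⇒ +0.001951 -0.093280 +0.743355 -0.987307 = -0.335281;  D = +0.161037-0.294075i
d^4_{0,0}: k∈[0..4] ⇒ +0.000155 -0.019703 +0.353288 -1.251278 +0.623219 = -0.294319;  D = -0.294319+0.000000i
d^4_{1,0}: k∈[0..3] ⇒ -0.001951 +0.093280 -0.743355 +0.987307 = +0.335281;  D = -0.161037-0.294075i
d^4_{2,0}: k∈[0..2] ⇒ +0.011683 -0.248266 +0.741916 = +0.505333;  D = -0.272179+0.425770i
d^4_{3,0}: k∈[0..1] ⇒ -0.041133 +0.327789 = +0.286656;  D = +0.285998+0.019416i
d^4_{4,0}: single k=0 term ⇒ +0.082106;  D = -0.034468-0.074521i
Y_4^{m'}(θ=2.6594,φ=4.1581) and Σ D·Y over m':
  (-0.0345+0.0745i)·(-0.0123+0.0163i)  (-0.2860+0.0194i)·(-0.1101-0.0102i)  (-0.2722-0.4258i)·(-0.1442-0.2894i)  (+0.1610-0.2941i)·(+0.2552-0.4123i)  (-0.2943+0.0000i)·(+0.1076+0.0000i)  (-0.1610-0.2941i)·(-0.2552-0.4123i)  (-0.2722+0.4258i)·(-0.1442+0.2894i)  (+0.2860+0.0194i)·(+0.1101-0.0102i)  (-0.0345-0.0745i)·(-0.0123-0.0163i)
Y_4^0(R⁻¹ n̂) = -0.298107-0.000000i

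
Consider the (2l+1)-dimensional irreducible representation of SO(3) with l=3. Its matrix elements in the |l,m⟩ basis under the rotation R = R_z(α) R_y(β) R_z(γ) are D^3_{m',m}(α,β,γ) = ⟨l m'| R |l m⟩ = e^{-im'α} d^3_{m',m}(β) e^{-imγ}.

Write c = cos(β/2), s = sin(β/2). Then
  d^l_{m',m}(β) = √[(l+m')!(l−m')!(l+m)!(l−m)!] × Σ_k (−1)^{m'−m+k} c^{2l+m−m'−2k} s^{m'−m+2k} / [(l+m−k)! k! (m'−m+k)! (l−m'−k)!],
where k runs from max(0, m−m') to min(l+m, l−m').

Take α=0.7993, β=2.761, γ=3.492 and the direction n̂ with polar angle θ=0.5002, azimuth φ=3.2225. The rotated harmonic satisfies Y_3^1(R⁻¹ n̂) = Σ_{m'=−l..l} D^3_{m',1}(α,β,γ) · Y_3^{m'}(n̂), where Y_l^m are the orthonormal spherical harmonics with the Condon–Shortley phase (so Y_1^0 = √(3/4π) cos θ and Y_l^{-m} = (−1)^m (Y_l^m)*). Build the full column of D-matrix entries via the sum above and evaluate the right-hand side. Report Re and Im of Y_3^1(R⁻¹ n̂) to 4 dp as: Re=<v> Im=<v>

Re=0.1325 Im=0.3319

Need the full column D^3_{m',1} for m'=−3..3 at α=0.7993, β=2.761, γ=3.492.
cos(β/2)=0.189150, sin(β/2)=0.981948
d^3_{-3,1}: single k=4 term ⇒ +0.128829;  D = +0.059113-0.114466i
d^3_{-2,1}: k∈[3..4] ⇒ +0.040524 -0.546071 = -0.505547;  D = +0.160277+0.479467i
d^3_{-1,1}: k∈[2..4] ⇒ +0.007405 -0.266107 +0.896461 = +0.637760;  D = -0.574576-0.276767i
d^3_{0,1}: k∈[1..3] ⇒ +0.000824 -0.066588 +0.598191 = +0.532426;  D = -0.500072+0.182772i
d^3_{1,1}: k∈[0..2] ⇒ +0.000046 -0.009874 +0.199580 = +0.189752;  D = -0.077562+0.173176i
d^3_{2,1}: k∈[0..1] ⇒ -0.000752 +0.040524 = +0.039772;  D = +0.014686+0.036961i
d^3_{3,1}: single k=0 term ⇒ +0.004780;  D = +0.004415+0.001832i
Y_3^{m'}(θ=0.5002,φ=3.2225) and Σ D·Y over m':
  (+0.0591-0.1145i)·(-0.0447+0.0111i)  (+0.1603+0.4795i)·(+0.2036-0.0332i)  (-0.5746-0.2768i)·(-0.4403+0.0357i)  (-0.5001+0.1828i)·(+0.2783+0.0000i)  (-0.0776+0.1732i)·(+0.4403+0.0357i)  (+0.0147+0.0370i)·(+0.2036+0.0332i)  (+0.0044+0.0018i)·(+0.0447+0.0111i)
Y_3^1(R⁻¹ n̂) = +0.132477+0.331884i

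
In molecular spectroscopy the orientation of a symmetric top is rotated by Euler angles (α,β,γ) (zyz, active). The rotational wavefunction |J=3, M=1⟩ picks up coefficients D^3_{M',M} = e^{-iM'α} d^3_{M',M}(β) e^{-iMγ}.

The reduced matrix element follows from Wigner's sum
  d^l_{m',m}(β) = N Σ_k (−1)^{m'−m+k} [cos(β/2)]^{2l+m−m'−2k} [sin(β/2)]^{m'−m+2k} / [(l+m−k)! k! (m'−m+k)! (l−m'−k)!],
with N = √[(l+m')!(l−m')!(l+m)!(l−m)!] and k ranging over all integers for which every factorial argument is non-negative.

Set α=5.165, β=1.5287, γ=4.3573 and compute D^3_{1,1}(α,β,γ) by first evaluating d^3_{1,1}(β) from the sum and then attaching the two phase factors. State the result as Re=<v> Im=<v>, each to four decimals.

D^3_{1,1}(5.165,1.5287,4.3573) = e^{-i·1·5.165}·d^3_{1,1}(1.5287)·e^{-i·1·4.3573}. Compute d first:
Half-angle: c=0.721832, s=0.692068. N=√(24·2·24·2)=48.000000
k: max(0,(1)−(1))=0 … min(3+(1),3−(1))=2
  k=0: (−1)^0·48.0000/(48)·0.7218^6·0.6921^0 = +0.141455
  k=1: (−1)^1·48.0000/(6)·0.7218^4·0.6921^2 = -1.040238
  k=2: (−1)^2·48.0000/(8)·0.7218^2·0.6921^4 = +0.717165
d^3_{1,1}(1.5287) = +0.141455 -1.040238 +0.717165 = -0.181619
D = (+0.437315+0.899308i)·(-0.181619)·(-0.347674+0.937616i) = +0.180756-0.017684i

Re=0.1808 Im=-0.0177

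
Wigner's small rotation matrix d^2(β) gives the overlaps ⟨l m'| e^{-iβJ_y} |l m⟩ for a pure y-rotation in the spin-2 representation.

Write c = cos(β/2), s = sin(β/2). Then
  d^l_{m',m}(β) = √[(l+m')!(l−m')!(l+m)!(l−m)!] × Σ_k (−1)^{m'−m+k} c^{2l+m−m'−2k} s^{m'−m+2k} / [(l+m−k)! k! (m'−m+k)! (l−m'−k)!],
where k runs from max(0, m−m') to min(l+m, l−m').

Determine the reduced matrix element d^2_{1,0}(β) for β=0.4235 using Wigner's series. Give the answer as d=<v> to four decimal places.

d=-0.4588

d^2_{1,0}(β=0.4235) via Wigner's sum:
c=cos(0.4235/2)=0.977665, s=sin(0.4235/2)=0.210171; N=√[6·1·2·2]=4.898979
k: max(0,(0)−(1))=0 … min(2+(0),2−(1))=1
  k=0: (−1)^1·4.8990/(2)·0.9777^3·0.2102^1 = -0.481081
  k=1: (−1)^2·4.8990/(2)·0.9777^1·0.2102^3 = +0.022232
d^2_{1,0}(0.4235) = -0.481081 +0.022232 = -0.458849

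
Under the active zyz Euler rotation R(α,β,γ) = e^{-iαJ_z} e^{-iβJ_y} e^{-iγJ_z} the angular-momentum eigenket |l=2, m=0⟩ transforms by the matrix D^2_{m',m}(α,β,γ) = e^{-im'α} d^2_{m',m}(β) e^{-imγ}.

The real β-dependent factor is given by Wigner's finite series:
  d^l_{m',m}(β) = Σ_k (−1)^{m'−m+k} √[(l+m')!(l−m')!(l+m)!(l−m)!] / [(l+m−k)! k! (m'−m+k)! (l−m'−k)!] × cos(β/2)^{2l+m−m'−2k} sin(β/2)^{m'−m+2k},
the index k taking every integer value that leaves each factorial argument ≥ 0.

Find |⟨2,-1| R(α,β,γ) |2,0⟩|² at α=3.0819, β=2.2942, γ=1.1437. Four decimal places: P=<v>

P=0.3693

D^2_{-1,0}(3.0819,2.2942,1.1437) = e^{-i·-1·3.0819}·d^2_{-1,0}(2.2942)·e^{-i·0·1.1437}. Compute d first:
With c≡cos(β/2)=0.411133 and s≡sin(β/2)=0.911575, N=[1·6·2·2]^{1/2}=4.898979
k∈{1,2} keeps every argument non-negative
  k=1: (−1)^0·4.8990/(2)·0.4111^3·0.9116^1 = +0.155172
  k=2: (−1)^1·4.8990/(2)·0.4111^1·0.9116^3 = -0.762844
d^2_{-1,0}(2.2942) = +0.155172 -0.762844 = -0.607671
|D^2_{-1,0}|² = |d^2_{-1,0}(β)|² = (-0.607671)² = 0.369265 (the z-rotation phases have unit modulus)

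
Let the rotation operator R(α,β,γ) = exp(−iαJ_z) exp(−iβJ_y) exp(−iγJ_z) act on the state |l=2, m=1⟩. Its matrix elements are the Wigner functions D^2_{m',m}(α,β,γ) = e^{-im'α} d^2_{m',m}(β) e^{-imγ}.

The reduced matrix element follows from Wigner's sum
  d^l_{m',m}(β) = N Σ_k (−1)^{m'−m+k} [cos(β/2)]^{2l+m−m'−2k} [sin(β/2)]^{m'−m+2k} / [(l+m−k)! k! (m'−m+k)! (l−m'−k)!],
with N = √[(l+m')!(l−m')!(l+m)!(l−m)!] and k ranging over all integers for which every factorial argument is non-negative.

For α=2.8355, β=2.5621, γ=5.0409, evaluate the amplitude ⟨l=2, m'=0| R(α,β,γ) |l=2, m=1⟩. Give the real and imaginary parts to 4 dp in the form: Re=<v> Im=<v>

D^2_{0,1}(2.8355,2.5621,5.0409) = e^{-i·0·2.8355}·d^2_{0,1}(2.5621)·e^{-i·1·5.0409}. Compute d first:
Half-angle: c=0.285709, s=0.958316. N=√(2·2·6·1)=4.898979
k∈{1,2} keeps every argument non-negative
  k=1: (−1)^0·4.8990/(2)·0.2857^3·0.9583^1 = +0.054747
  k=2: (−1)^1·4.8990/(2)·0.2857^1·0.9583^3 = -0.615923
d^2_{0,1}(2.5621) = +0.054747 -0.615923 = -0.561177
Phases: e^{-i·(0)·2.8355}=+1.000000+0.000000i, e^{-i·(1)·5.0409}=+0.322634+0.946524i ⇒ D=-0.181055-0.531167i

Re=-0.1811 Im=-0.5312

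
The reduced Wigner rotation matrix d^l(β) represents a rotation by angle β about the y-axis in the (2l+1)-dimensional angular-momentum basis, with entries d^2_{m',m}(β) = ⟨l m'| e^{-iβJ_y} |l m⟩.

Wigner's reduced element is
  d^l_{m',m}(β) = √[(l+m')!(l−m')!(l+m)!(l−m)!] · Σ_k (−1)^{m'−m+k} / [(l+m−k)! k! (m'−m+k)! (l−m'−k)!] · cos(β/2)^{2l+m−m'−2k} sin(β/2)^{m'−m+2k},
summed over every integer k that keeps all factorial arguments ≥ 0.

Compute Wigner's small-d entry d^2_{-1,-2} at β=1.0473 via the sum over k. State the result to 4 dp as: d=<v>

d=-0.6495

d^2_{-1,-2}(β=1.0473) via Wigner's sum:
Half-angle: c=0.866000, s=0.500044. N=√(1·6·1·24)=12.000000
k: max(0,(-2)−(-1))=0 … min(2+(-2),2−(-1))=0
  k=0: (−1)^1·12.0000/(6)·0.8660^3·0.5000^1 = -0.649519
d^2_{-1,-2}(1.0473) = -0.649519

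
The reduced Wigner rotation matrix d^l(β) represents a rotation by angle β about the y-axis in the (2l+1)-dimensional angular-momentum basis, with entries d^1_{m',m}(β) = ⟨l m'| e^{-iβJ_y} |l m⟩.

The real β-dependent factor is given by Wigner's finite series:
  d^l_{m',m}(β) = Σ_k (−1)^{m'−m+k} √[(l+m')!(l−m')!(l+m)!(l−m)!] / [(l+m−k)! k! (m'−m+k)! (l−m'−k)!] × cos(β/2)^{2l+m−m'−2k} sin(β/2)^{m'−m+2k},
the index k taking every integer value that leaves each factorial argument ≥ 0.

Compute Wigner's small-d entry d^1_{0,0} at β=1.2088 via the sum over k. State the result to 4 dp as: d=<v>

d=0.3541

d^1_{0,0}(β=1.2088) via Wigner's sum:
c=cos(1.2088/2)=0.822843, s=sin(1.2088/2)=0.568268; N=√[1·1·1·1]=1.000000
k: max(0,(0)−(0))=0 … min(1+(0),1−(0))=1
  k=0: (−1)^0·1.0000/(1)·0.8228^2·0.5683^0 = +0.677071
  k=1: (−1)^1·1.0000/(1)·0.8228^0·0.5683^2 = -0.322929
d^1_{0,0}(1.2088) = +0.677071 -0.322929 = +0.354142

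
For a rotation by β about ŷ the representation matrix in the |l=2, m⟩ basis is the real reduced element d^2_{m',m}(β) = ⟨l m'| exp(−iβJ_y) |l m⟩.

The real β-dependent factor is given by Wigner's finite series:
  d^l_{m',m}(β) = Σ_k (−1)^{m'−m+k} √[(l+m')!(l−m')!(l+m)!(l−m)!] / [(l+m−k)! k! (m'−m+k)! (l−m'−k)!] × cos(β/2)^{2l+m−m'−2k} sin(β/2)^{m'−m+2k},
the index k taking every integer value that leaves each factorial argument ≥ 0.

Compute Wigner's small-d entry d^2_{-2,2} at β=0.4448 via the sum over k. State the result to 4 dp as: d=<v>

d=0.0024

d^2_{-2,2}(β=0.4448) via Wigner's sum:
c=cos(0.4448/2)=0.975371, s=sin(0.4448/2)=0.220571; N=√[1·24·24·1]=24.000000
k: max(0,(2)−(-2))=4 … min(2+(2),2−(-2))=4
  k=4: (−1)^0·24.0000/(24)·0.9754^0·0.2206^4 = +0.002367
d^2_{-2,2}(0.4448) = +0.002367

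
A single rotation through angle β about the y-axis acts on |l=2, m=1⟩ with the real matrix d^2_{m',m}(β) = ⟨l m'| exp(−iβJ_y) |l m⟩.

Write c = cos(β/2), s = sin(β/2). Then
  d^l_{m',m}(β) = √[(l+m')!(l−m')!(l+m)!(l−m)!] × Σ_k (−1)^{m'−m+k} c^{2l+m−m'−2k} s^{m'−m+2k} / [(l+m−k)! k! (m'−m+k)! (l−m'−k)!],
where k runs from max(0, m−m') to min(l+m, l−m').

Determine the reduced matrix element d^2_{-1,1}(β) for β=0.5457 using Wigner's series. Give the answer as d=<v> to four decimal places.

d=0.1968

d^2_{-1,1}(β=0.5457) via Wigner's sum:
Half-angle: c=0.963007, s=0.269477. N=√(1·6·6·1)=6.000000
k: max(0,(1)−(-1))=2 … min(2+(1),2−(-1))=3
  k=2: (−1)^0·6.0000/(2)·0.9630^2·0.2695^2 = +0.202034
  k=3: (−1)^1·6.0000/(6)·0.9630^0·0.2695^4 = -0.005273
d^2_{-1,1}(0.5457) = +0.202034 -0.005273 = +0.196760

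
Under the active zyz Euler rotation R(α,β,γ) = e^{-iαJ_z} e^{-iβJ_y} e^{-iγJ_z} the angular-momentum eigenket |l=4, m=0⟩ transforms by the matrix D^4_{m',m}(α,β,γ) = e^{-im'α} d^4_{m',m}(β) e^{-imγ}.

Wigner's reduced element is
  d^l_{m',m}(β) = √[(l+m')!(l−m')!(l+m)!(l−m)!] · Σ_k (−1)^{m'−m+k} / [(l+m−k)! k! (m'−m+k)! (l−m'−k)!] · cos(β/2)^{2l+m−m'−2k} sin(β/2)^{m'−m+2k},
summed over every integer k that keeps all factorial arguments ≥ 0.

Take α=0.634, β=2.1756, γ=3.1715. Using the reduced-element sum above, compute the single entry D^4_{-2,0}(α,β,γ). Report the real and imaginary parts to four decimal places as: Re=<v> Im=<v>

D^4_{-2,0}(0.634,2.1756,3.1715) = e^{-i·-2·0.634}·d^4_{-2,0}(2.1756)·e^{-i·0·3.1715}. Compute d first:
c=cos(2.1756/2)=0.464435, s=sin(2.1756/2)=0.885607; N=√[2·720·24·24]=910.735966
Admissible k: 2..4 (factorial args all ≥0)
  k=2: (−1)^0·910.7360/(96)·0.4644^6·0.8856^2 = +0.074671
  k=3: (−1)^1·910.7360/(36)·0.4644^4·0.8856^4 = -0.724025
  k=4: (−1)^2·910.7360/(96)·0.4644^2·0.8856^6 = +0.987229
d^4_{-2,0}(2.1756) = +0.074671 -0.724025 +0.987229 = +0.337875
D = (+0.298190+0.954506i)·(+0.337875)·(+1.000000+0.000000i) = +0.100751+0.322504i

Re=0.1008 Im=0.3225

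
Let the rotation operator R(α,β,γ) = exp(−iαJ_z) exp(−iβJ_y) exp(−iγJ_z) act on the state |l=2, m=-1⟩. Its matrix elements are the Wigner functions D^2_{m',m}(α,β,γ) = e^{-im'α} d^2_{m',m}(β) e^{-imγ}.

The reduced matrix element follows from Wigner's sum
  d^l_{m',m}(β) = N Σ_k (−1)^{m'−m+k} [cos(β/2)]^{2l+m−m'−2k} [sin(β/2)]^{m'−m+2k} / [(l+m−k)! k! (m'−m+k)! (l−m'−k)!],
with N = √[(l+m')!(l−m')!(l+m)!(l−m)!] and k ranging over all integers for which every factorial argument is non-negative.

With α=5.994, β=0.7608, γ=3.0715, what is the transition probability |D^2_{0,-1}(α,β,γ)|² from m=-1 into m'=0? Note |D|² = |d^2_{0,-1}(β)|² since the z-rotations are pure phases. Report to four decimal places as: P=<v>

P=0.3741

First d^2_{0,-1}(β=0.7608), then the phase factors e^{-i(0)α} and e^{-i(-1)γ}:
With c≡cos(β/2)=0.928516 and s≡sin(β/2)=0.371292, N=[2·2·1·6]^{1/2}=4.898979
k: max(0,(-1)−(0))=0 … min(2+(-1),2−(0))=1
  k=0: (−1)^1·4.8990/(2)·0.9285^3·0.3713^1 = -0.728047
  k=1: (−1)^2·4.8990/(2)·0.9285^1·0.3713^3 = +0.116416
d^2_{0,-1}(0.7608) = -0.728047 +0.116416 = -0.611632
|D^2_{0,-1}|² = |d^2_{0,-1}(β)|² = (-0.611632)² = 0.374093 (the z-rotation phases have unit modulus)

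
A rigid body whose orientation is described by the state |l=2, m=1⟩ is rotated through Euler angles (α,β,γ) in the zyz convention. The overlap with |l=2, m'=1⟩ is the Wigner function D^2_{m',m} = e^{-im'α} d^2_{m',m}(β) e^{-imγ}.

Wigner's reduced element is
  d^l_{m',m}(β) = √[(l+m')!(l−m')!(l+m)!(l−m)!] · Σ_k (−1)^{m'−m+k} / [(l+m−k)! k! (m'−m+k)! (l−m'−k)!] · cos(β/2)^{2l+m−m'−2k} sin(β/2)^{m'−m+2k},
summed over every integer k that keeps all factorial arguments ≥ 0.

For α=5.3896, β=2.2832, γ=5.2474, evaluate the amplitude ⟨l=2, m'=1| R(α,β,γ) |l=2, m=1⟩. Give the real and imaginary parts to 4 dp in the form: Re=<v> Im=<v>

Re=0.1402 Im=-0.3741

D^2_{1,1}(5.3896,2.2832,5.2474) = e^{-i·1·5.3896}·d^2_{1,1}(2.2832)·e^{-i·1·5.2474}. Compute d first:
Half-angle: c=0.416140, s=0.909300. N=√(6·1·6·1)=6.000000
k: max(0,(1)−(1))=0 … min(2+(1),2−(1))=1
  k=0: (−1)^0·6.0000/(6)·0.4161^4·0.9093^0 = +0.029989
  k=1: (−1)^1·6.0000/(2)·0.4161^2·0.9093^2 = -0.429552
d^2_{1,1}(2.2832) = +0.029989 -0.429552 = -0.399563
D = (+0.626622+0.779323i)·(-0.399563)·(+0.509851+0.860263i) = +0.140222-0.374150i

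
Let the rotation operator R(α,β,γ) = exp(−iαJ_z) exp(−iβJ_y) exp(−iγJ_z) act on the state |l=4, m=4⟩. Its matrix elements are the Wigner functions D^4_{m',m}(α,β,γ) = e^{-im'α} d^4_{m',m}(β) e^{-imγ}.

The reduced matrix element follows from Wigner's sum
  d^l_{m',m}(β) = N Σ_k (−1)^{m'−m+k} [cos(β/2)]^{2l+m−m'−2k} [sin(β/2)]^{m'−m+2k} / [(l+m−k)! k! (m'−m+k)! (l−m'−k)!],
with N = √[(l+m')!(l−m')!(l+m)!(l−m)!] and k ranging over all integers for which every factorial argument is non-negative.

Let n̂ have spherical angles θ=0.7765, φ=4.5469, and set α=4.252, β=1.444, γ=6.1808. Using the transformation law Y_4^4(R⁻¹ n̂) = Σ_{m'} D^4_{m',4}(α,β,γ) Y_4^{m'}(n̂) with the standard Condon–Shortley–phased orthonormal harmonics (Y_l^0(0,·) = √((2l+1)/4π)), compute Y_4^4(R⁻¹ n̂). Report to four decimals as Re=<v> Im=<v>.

Need the full column D^4_{m',4} for m'=−4..4 at α=4.252, β=1.444, γ=6.1808.
cos(β/2)=0.750485, sin(β/2)=0.660887
d^4_{-4,4}: single k=8 term ⇒ +0.036393;  D = +0.005034-0.036043i
d^4_{-3,4}: single k=7 term ⇒ +0.116890;  D = +0.096528+0.065921i
d^4_{-2,4}: single k=6 term ⇒ +0.248329;  D = -0.216577+0.121496i
d^4_{-1,4}: single k=5 term ⇒ +0.398801;  D = -0.020269-0.398286i
d^4_{0,4}: single k=4 term ⇒ +0.506322;  D = +0.464451+0.201612i
d^4_{1,4}: single k=3 term ⇒ +0.514265;  D = -0.393044+0.331639i
d^4_{2,4}: single k=2 term ⇒ +0.412940;  D = -0.098348-0.401058i
d^4_{3,4}: single k=1 term ⇒ +0.250650;  D = +0.244614+0.054678i
d^4_{4,4}: single k=0 term ⇒ +0.100632;  D = -0.063301+0.078230i
Y_4^{m'}(θ=0.7765,φ=4.5469) and Σ D·Y over m':
  (+0.0050-0.0360i)·(+0.0842+0.0656i)  (+0.0965+0.0659i)·(+0.1464-0.2702i)  (-0.2166+0.1215i)·(-0.3981-0.1368i)  (-0.0203-0.3983i)·(-0.0219+0.1312i)  (+0.4645+0.2016i)·(-0.3388+0.0000i)  (-0.3930+0.3316i)·(+0.0219+0.1312i)  (-0.0983-0.4011i)·(-0.3981+0.1368i)  (+0.2446+0.0547i)·(-0.1464-0.2702i)  (-0.0633+0.0782i)·(+0.0842-0.0656i)
Y_4^4(R⁻¹ n̂) = +0.053573-0.061560i

Re=0.0536 Im=-0.0616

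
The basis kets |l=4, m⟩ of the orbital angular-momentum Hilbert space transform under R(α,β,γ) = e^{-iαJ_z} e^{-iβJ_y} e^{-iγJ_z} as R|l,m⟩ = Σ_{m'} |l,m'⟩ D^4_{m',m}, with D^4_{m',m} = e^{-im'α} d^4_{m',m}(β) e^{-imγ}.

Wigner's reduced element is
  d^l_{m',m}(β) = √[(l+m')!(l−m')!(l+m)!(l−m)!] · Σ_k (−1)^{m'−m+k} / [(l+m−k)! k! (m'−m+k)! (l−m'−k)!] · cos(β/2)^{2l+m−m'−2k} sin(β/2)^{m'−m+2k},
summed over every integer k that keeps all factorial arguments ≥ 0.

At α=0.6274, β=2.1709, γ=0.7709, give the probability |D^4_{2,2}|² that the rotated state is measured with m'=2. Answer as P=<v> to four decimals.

P=0.1158

Split into d^4_{2,2}(β=2.1709) × two z-phases.
c=cos(2.1709/2)=0.466515, s=sin(2.1709/2)=0.884513; N=√[720·2·720·2]=1440.000000
The bounds max(0,m−m')=0 and min(l+m,l−m')=2 give 3 terms
  k=0: (−1)^0·1440.0000/(1440)·0.4665^8·0.8845^0 = +0.002243
  k=1: (−1)^1·1440.0000/(120)·0.4665^6·0.8845^2 = -0.096779
  k=2: (−1)^2·1440.0000/(96)·0.4665^4·0.8845^4 = +0.434881
d^4_{2,2}(2.1709) = +0.002243 -0.096779 +0.434881 = +0.340345
|D^4_{2,2}|² = |d^4_{2,2}(β)|² = (+0.340345)² = 0.115835 (the z-rotation phases have unit modulus)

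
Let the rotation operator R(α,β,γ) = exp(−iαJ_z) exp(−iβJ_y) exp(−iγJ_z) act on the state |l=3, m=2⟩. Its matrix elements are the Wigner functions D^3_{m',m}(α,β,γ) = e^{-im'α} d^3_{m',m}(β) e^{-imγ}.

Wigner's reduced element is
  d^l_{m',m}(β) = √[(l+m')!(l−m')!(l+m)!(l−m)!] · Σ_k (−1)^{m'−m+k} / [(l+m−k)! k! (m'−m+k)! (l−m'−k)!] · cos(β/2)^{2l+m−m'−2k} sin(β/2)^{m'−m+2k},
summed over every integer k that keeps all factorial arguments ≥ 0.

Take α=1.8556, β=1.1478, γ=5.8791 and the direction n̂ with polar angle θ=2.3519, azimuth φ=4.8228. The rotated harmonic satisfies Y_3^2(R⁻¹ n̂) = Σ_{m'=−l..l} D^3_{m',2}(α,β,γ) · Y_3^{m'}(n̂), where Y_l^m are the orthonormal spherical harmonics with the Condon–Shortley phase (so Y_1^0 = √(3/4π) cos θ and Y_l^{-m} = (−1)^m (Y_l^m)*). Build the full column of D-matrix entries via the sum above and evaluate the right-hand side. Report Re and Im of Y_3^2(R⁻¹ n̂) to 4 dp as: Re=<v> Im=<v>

Re=-0.0126 Im=-0.1331

Need the full column D^3_{m',2} for m'=−3..3 at α=1.8556, β=1.1478, γ=5.8791.
cos(β/2)=0.839790, sin(β/2)=0.542911
d^3_{-3,2}: single k=5 term ⇒ +0.097027;  D = +0.096618+0.008893i
d^3_{-2,2}: k∈[4..5] ⇒ +0.306357 -0.025608 = +0.280749;  D = -0.053854-0.275535i
d^3_{-1,2}: k∈[3..4] ⇒ +0.599417 -0.125261 = +0.474156;  D = -0.421050+0.218039i
d^3_{0,2}: k∈[2..3] ⇒ +0.802974 -0.335597 = +0.467377;  D = +0.322874+0.337925i
d^3_{1,2}: k∈[1..2] ⇒ +0.717105 -0.599417 = +0.117688;  D = +0.058820-0.101934i
d^3_{2,2}: k∈[0..1] ⇒ +0.350771 -0.733011 = -0.382240;  D = +0.371414+0.090326i
d^3_{3,2}: single k=0 term ⇒ -0.555467;  D = -0.025676-0.554873i
Y_3^{m'}(θ=2.3519,φ=4.8228) and Σ D·Y over m':
  (+0.0966+0.0089i)·(-0.0486-0.1413i)  (-0.0539-0.2755i)·(+0.3541-0.0795i)  (-0.4210+0.2180i)·(+0.0374+0.3373i)  (+0.3229+0.3379i)·(+0.1370+0.0000i)  (+0.0588-0.1019i)·(-0.0374+0.3373i)  (+0.3714+0.0903i)·(+0.3541+0.0795i)  (-0.0257-0.5549i)·(+0.0486-0.1413i)
Y_3^2(R⁻¹ n̂) = -0.012593-0.133094i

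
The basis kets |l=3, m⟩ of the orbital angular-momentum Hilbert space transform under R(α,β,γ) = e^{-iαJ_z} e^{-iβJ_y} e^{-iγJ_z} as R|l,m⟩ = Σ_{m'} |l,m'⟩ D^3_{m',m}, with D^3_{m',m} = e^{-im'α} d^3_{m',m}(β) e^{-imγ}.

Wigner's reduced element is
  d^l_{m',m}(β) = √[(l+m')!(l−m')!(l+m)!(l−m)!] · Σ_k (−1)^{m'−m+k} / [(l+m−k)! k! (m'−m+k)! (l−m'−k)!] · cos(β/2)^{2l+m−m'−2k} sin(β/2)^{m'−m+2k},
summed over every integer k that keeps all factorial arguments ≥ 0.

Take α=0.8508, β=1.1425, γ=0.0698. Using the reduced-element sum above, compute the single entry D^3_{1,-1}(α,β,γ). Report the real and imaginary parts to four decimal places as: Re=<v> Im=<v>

First d^3_{1,-1}(β=1.1425), then the phase factors e^{-i(1)α} and e^{-i(-1)γ}:
With c≡cos(β/2)=0.841226 and s≡sin(β/2)=0.540684, N=[24·2·2·24]^{1/2}=48.000000
Admissible k: 0..2 (factorial args all ≥0)
  k=0: (−1)^2·48.0000/(8)·0.8412^4·0.5407^2 = +0.878392
  k=1: (−1)^3·48.0000/(6)·0.8412^2·0.5407^4 = -0.483826
  k=2: (−1)^4·48.0000/(48)·0.8412^0·0.5407^6 = +0.024984
d^3_{1,-1}(1.1425) = +0.878392 -0.483826 +0.024984 = +0.419550
Phases: e^{-i·(1)·0.8508}=+0.659382-0.751808i, e^{-i·(-1)·0.0698}=+0.997565+0.069743i ⇒ D=+0.297969-0.295359i

Re=0.2980 Im=-0.2954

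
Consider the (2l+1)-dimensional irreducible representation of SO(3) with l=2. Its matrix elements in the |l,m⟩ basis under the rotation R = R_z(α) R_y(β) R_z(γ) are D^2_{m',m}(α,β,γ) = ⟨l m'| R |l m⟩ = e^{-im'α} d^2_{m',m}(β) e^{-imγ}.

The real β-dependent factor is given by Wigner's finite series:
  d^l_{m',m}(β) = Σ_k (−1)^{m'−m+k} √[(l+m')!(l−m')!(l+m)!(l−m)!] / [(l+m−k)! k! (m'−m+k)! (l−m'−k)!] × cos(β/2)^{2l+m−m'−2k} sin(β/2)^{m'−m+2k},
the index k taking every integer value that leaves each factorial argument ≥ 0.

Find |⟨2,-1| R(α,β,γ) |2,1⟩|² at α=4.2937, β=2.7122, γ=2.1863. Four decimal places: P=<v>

P=0.6104

Split into d^2_{-1,1}(β=2.7122) × two z-phases.
c=cos(2.7122/2)=0.213051, s=sin(2.7122/2)=0.977041; N=√[1·6·6·1]=6.000000
The bounds max(0,m−m')=2 and min(l+m,l−m')=3 give 2 terms
  k=2: (−1)^0·6.0000/(2)·0.2131^2·0.9770^2 = +0.129991
  k=3: (−1)^1·6.0000/(6)·0.2131^0·0.9770^4 = -0.911279
d^2_{-1,1}(2.7122) = +0.129991 -0.911279 = -0.781288
|D^2_{-1,1}|² = |d^2_{-1,1}(β)|² = (-0.781288)² = 0.610411 (the z-rotation phases have unit modulus)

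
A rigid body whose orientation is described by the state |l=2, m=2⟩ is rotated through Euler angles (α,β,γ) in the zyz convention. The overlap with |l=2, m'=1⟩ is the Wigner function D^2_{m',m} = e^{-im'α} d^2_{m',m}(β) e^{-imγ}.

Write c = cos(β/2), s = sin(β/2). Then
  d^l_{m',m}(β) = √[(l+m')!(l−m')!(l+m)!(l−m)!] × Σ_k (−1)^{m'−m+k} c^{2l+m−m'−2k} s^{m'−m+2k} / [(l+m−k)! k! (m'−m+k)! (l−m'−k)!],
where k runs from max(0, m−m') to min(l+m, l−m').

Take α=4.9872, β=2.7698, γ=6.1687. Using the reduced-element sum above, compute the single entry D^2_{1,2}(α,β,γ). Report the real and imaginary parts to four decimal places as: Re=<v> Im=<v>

Split into d^2_{1,2}(β=2.7698) × two z-phases.
With c≡cos(β/2)=0.184827 and s≡sin(β/2)=0.982771, N=[6·1·24·1]^{1/2}=12.000000
Admissible k: 1..1 (factorial args all ≥0)
  k=1: (−1)^0·12.0000/(6)·0.1848^3·0.9828^1 = +0.012410
d^2_{1,2}(2.7698) = +0.012410
Phases: e^{-i·(1)·4.9872}=+0.271365+0.962476i, e^{-i·(2)·6.1687}=+0.973901+0.226975i ⇒ D=+0.000569+0.012397i

Re=0.0006 Im=0.0124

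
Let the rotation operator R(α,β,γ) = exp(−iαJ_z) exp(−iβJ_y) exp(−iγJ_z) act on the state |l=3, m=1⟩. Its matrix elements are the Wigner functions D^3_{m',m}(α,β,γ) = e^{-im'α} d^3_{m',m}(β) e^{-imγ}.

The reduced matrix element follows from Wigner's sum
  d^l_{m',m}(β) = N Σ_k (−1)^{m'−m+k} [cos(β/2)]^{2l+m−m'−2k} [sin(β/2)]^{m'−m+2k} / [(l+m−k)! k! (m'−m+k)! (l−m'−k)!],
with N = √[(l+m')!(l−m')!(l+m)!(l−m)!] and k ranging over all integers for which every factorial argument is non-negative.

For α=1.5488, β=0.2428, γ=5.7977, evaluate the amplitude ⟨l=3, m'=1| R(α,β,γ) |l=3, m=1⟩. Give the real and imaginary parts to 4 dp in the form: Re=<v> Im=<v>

Re=0.4102 Im=-0.7376

First d^3_{1,1}(β=0.2428), then the phase factors e^{-i(1)α} and e^{-i(1)γ}:
c=cos(0.2428/2)=0.992640, s=sin(0.2428/2)=0.121102; N=√[24·2·24·2]=48.000000
Admissible k: 0..2 (factorial args all ≥0)
  k=0: (−1)^0·48.0000/(48)·0.9926^6·0.1211^0 = +0.956645
  k=1: (−1)^1·48.0000/(6)·0.9926^4·0.1211^2 = -0.113910
  k=2: (−1)^2·48.0000/(8)·0.9926^2·0.1211^4 = +0.001272
d^3_{1,1}(0.2428) = +0.956645 -0.113910 +0.001272 = +0.844007
D = (+0.021995-0.999758i)·(+0.844007)·(+0.884449+0.466638i) = +0.410169-0.737638i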